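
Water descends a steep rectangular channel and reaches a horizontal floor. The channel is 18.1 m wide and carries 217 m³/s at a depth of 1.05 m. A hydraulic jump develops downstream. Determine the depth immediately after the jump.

y₂ = 4.78 m

q = Q/b = 217/18.1 = 12.0 m²/s; V₁ = q/y₁ = 11.4 m/s. Fr₁ = V₁/√(g·y₁) = 3.56.
Sequent-depth ratio: y₂/y₁ = ½[√(1 + 8Fr₁²) − 1] = ½[√102.3 − 1] = 4.56.
y₂ = 4.56 × 1.05 = 4.78 m.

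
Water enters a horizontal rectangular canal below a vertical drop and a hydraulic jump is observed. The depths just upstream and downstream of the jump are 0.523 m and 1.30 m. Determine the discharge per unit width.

q = 2.47 m²/s

For a rectangular channel the momentum equation gives q² = ½·g·y₁·y₂·(y₁ + y₂) = ½×9.81×0.523×1.30×1.82 = 6.08.
q = √6.08 = 2.47 m²/s.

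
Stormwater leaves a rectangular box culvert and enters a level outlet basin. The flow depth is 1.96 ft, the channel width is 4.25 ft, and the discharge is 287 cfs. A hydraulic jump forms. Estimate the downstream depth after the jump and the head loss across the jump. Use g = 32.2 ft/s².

q = Q/b = 287/4.25 = 67.5 ft²/s; V₁ = q/y₁ = 34.5 ft/s. Fr₁ = V₁/√(g·y₁) = 4.34.
By Bélanger, y₂/y₁ = ½[√(1 + 8Fr₁²) − 1] = ½[√151.5 − 1] = 5.65.
y₂ = 5.65 × 1.96 = 11.1 ft.
V₂ = q/y₂ = 67.5/11.1 = 6.09 ft/s. E₁ = y₁ + V₁²/2g = 20.4 ft; E₂ = y₂ + V₂²/2g = 11.7 ft. ΔE = E₁ − E₂ = 8.73 ft.

y₂ = 11.1 ft; ΔE = 8.73 ft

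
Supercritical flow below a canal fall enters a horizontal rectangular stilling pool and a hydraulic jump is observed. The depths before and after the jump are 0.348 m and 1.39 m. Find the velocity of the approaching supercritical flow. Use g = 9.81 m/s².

For a rectangular channel the momentum equation gives q² = ½·g·y₁·y₂·(y₁ + y₂) = ½×9.81×0.348×1.39×1.74 = 4.12.
q = √4.12 = 2.03 m²/s.
V₁ = q/y₁ = 2.03/0.348 = 5.84 m/s.

V₁ = 5.84 m/s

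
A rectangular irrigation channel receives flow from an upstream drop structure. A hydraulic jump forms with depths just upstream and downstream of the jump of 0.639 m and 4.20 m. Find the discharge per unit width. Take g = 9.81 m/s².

q = 7.98 m²/s

For a rectangular channel the momentum equation gives q² = ½·g·y₁·y₂·(y₁ + y₂) = ½×9.81×0.639×4.20×4.84 = 63.7.
q = √63.7 = 7.98 m²/s.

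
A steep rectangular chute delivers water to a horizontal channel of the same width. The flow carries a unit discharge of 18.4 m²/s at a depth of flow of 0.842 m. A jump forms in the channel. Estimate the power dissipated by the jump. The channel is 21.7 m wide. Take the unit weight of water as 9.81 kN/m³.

V₁ = q/y₁ = 18.4/0.842 = 21.9 m/s. Fr₁ = V₁/√(g·y₁) = 21.9/√(9.81×0.842) = 7.60.
From the momentum equation for a rectangular channel, y₂/y₁ = ½[√(1 + 8Fr₁²) − 1] = ½[√463.5 − 1] = 10.3.
y₂ = 10.3 × 0.842 = 8.64 m.
V₂ = q/y₂ = 18.4/8.64 = 2.13 m/s. E₁ = y₁ + V₁²/2g = 25.2 m; E₂ = y₂ + V₂²/2g = 8.87 m. ΔE = E₁ − E₂ = 16.3 m.
Q = q·b = 18.4 × 21.7 = 399 m³/s. P = γ·Q·ΔE = 9.81 × 399 × 16.3 = 63876 kW.

P = 63876 kW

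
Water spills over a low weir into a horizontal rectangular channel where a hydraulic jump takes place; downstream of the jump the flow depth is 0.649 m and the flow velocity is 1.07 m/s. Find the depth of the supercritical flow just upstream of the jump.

y₁ = 0.182 m

Fr₂ = V₂/√(g·y₂) = 1.07/√(9.81×0.649) = 0.424.
From the momentum equation (using Fr₂), y₁/y₂ = ½[√(1 + 8Fr₂²) − 1] = ½[√2.439 − 1] = 0.281.
y₁ = 0.281 × 0.649 = 0.182 m.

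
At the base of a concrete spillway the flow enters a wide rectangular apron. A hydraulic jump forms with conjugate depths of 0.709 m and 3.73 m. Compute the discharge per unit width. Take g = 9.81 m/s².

q = 7.59 m²/s

For a rectangular channel the momentum equation gives q² = ½·g·y₁·y₂·(y₁ + y₂) = ½×9.81×0.709×3.73×4.44 = 57.6.
q = √57.6 = 7.59 m²/s.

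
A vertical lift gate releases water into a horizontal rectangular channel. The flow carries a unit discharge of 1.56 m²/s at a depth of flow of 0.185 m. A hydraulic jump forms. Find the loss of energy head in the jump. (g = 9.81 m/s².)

V₁ = q/y₁ = 1.56/0.185 = 8.43 m/s. Fr₁ = V₁/√(g·y₁) = 8.43/√(9.81×0.185) = 6.26.
By Bélanger, y₂/y₁ = ½[√(1 + 8Fr₁²) − 1] = ½[√314.4 − 1] = 8.37.
y₂ = 8.37 × 0.185 = 1.55 m.
V₂ = q/y₂ = 1.56/1.55 = 1.01 m/s. E₁ = y₁ + V₁²/2g = 3.81 m; E₂ = y₂ + V₂²/2g = 1.60 m. ΔE = E₁ − E₂ = 2.21 m.

ΔE = 2.21 m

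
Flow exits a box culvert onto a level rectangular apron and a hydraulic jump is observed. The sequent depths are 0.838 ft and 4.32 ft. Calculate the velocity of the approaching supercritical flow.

For a rectangular channel the momentum equation gives q² = ½·g·y₁·y₂·(y₁ + y₂) = ½×32.2×0.838×4.32×5.16 = 301.
q = √301 = 17.3 ft²/s.
V₁ = q/y₁ = 17.3/0.838 = 20.7 ft/s.

V₁ = 20.7 ft/s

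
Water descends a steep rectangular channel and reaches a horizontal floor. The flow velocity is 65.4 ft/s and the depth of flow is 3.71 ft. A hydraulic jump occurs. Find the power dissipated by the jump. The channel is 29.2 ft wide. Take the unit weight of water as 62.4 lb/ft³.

P = 31741 hp

Fr₁ = V₁/√(g·y₁) = 65.4/√(32.2×3.71) = 5.98.
Bélanger equation: y₂/y₁ = ½[√(1 + 8Fr₁²) − 1] = ½[√287.4 − 1] = 7.98.
y₂ = 7.98 × 3.71 = 29.6 ft.
q = V₁·y₁ = 65.4 × 3.71 = 243 ft²/s. V₂ = q/y₂ = 243/29.6 = 8.20 ft/s. E₁ = y₁ + V₁²/2g = 70.1 ft; E₂ = y₂ + V₂²/2g = 30.6 ft. ΔE = E₁ − E₂ = 39.5 ft.
Q = q·b = 243 × 29.2 = 7085 cfs. P = γ·Q·ΔE/550 = 62.4 × 7085 × 39.5 / 550 = 31741 hp.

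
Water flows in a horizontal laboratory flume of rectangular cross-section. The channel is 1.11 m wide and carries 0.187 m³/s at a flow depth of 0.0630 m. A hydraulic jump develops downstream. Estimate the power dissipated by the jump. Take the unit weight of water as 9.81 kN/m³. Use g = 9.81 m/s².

q = Q/b = 0.187/1.11 = 0.168 m²/s; V₁ = q/y₁ = 2.67 m/s. Fr₁ = V₁/√(g·y₁) = 3.40.
By Bélanger, y₂/y₁ = ½[√(1 + 8Fr₁²) − 1] = ½[√93.56 − 1] = 4.34.
y₂ = 4.34 × 0.0630 = 0.273 m.
Head loss: ΔE = (y₂ − y₁)³/(4y₁y₂) = (0.273 − 0.0630)³/(4×0.0630×0.273) = 0.00929/0.0688 = 0.135 m.
P = γ·Q·ΔE = 9.81 × 0.187 × 0.135 = 0.247 kW.

P = 0.247 kW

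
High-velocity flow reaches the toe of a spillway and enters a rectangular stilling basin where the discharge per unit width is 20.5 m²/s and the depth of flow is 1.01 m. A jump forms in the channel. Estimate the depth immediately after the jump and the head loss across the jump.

V₁ = q/y₁ = 20.5/1.01 = 20.3 m/s. Fr₁ = V₁/√(g·y₁) = 20.3/√(9.81×1.01) = 6.45.
Bélanger equation: y₂/y₁ = ½[√(1 + 8Fr₁²) − 1] = ½[√333.6 − 1] = 8.63.
y₂ = 8.63 × 1.01 = 8.72 m.
V₂ = q/y₂ = 20.5/8.72 = 2.35 m/s. E₁ = y₁ + V₁²/2g = 22.0 m; E₂ = y₂ + V₂²/2g = 9.00 m. ΔE = E₁ − E₂ = 13.0 m.

y₂ = 8.72 m; ΔE = 13.0 m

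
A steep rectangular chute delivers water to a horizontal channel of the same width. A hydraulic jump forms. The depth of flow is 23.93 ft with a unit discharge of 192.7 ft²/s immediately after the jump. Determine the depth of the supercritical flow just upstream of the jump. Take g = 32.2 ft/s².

y₁ = 3.512 ft

V₂ = q/y₂ = 192.7/23.93 = 8.053 ft/s; Fr₂ = V₂/√(g·y₂) = 0.2901.
Since the conjugate-depth ratio holds either way, y₁/y₂ = ½[√(1 + 8Fr₂²) − 1] = ½[√1.6732 − 1] = 0.1468.
y₁ = 0.1468 × 23.93 = 3.512 ft.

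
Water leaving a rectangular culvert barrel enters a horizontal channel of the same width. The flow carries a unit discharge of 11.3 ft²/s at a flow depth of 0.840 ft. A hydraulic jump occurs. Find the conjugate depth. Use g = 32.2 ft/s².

V₁ = q/y₁ = 11.3/0.840 = 13.5 ft/s. Fr₁ = V₁/√(g·y₁) = 13.5/√(32.2×0.840) = 2.59.
From the momentum equation for a rectangular channel, y₂/y₁ = ½[√(1 + 8Fr₁²) − 1] = ½[√54.52 − 1] = 3.19.
y₂ = 3.19 × 0.840 = 2.68 ft.

y₂ = 2.68 ft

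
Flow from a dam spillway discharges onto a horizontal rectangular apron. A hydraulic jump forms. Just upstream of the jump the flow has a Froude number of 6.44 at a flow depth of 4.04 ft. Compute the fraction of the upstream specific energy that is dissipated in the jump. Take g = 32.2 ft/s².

Fr₁ = 6.44 (given).
Conjugate-depth relation: y₂/y₁ = ½[√(1 + 8Fr₁²) − 1] = ½[√332.8 − 1] = 8.62.
y₂ = 8.62 × 4.04 = 34.8 ft.
E₁ = y₁(1 + Fr₁²/2) = 4.04×(1 + 6.44²/2) = 87.8 ft. ΔE = (y₂ − y₁)³/(4y₁y₂) = 51.9 ft. ΔE/E₁ = 51.9/87.8 = 0.591.

ΔE/E₁ = 0.591 (59.1%)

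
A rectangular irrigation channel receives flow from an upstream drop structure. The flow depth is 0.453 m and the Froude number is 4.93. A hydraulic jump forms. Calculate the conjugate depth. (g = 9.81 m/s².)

Fr₁ = 4.93 (given).
Conjugate-depth relation: y₂/y₁ = ½[√(1 + 8Fr₁²) − 1] = ½[√195.4 − 1] = 6.49.
y₂ = 6.49 × 0.453 = 2.94 m.

y₂ = 2.94 m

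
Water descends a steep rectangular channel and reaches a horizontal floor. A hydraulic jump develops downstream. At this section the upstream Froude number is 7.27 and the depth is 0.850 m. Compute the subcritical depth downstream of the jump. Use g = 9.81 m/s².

y₂ = 8.32 m

Fr₁ = 7.27 (given).
Conjugate-depth relation: y₂/y₁ = ½[√(1 + 8Fr₁²) − 1] = ½[√423.8 − 1] = 9.79.
y₂ = 9.79 × 0.850 = 8.32 m.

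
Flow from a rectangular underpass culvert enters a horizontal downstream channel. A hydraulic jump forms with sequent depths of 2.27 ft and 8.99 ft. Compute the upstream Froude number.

For a rectangular channel the momentum equation gives q² = ½·g·y₁·y₂·(y₁ + y₂) = ½×32.2×2.27×8.99×11.3 = 3700.
q = √3700 = 60.8 ft²/s.
V₁ = q/y₁ = 26.8 ft/s; Fr₁ = V₁/√(g·y₁) = 3.13.

Fr₁ = 3.13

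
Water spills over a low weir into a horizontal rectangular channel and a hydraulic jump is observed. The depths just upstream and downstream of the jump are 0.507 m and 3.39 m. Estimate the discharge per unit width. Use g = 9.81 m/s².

For a rectangular channel the momentum equation gives q² = ½·g·y₁·y₂·(y₁ + y₂) = ½×9.81×0.507×3.39×3.90 = 32.9.
q = √32.9 = 5.73 m²/s.

q = 5.73 m²/s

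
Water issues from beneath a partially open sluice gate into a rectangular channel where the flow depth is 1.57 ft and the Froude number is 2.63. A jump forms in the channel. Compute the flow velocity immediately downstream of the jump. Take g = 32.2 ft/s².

Fr₁ = 2.63 (given).
By Bélanger, y₂/y₁ = ½[√(1 + 8Fr₁²) − 1] = ½[√56.34 − 1] = 3.25.
y₂ = 3.25 × 1.57 = 5.11 ft.
V₁ = Fr₁·√(g·y₁) = 2.63×√(32.2×1.57) = 18.7 ft/s; q = V₁·y₁ = 29.4 ft²/s.
V₂ = q/y₂ = 29.4/5.11 = 5.75 ft/s.

V₂ = 5.75 ft/s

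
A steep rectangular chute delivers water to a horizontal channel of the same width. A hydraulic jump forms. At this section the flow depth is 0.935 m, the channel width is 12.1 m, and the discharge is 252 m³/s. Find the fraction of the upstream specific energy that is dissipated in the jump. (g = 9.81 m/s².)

q = Q/b = 252/12.1 = 20.8 m²/s; V₁ = q/y₁ = 22.3 m/s. Fr₁ = V₁/√(g·y₁) = 7.35.
Bélanger equation: y₂/y₁ = ½[√(1 + 8Fr₁²) − 1] = ½[√433.7 − 1] = 9.91.
y₂ = 9.91 × 0.935 = 9.27 m.
E₁ = y₁ + V₁²/2g = 26.2 m. ΔE = (y₂ − y₁)³/(4y₁y₂) = 16.7 m. ΔE/E₁ = 16.7/26.2 = 0.637.

ΔE/E₁ = 0.637 (63.7%)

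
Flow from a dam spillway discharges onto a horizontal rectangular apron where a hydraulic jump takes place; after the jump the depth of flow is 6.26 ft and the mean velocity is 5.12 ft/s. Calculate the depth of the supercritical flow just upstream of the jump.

Fr₂ = V₂/√(g·y₂) = 5.12/√(32.2×6.26) = 0.361.
From the momentum equation (using Fr₂), y₁/y₂ = ½[√(1 + 8Fr₂²) − 1] = ½[√2.040 − 1] = 0.214.
y₁ = 0.214 × 6.26 = 1.34 ft.

y₁ = 1.34 ft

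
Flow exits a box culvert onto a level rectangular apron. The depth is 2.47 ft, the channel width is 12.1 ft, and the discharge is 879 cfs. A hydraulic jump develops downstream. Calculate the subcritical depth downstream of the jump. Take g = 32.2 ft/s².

y₂ = 10.4 ft

q = Q/b = 879/12.1 = 72.6 ft²/s; V₁ = q/y₁ = 29.4 ft/s. Fr₁ = V₁/√(g·y₁) = 3.30.
Sequent-depth ratio: y₂/y₁ = ½[√(1 + 8Fr₁²) − 1] = ½[√88.01 − 1] = 4.19.
y₂ = 4.19 × 2.47 = 10.4 ft.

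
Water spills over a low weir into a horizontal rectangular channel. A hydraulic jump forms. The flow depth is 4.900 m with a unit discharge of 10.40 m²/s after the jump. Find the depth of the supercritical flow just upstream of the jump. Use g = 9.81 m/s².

y₁ = 0.7908 m

V₂ = q/y₂ = 10.40/4.900 = 2.122 m/s; Fr₂ = V₂/√(g·y₂) = 0.3061.
Since the conjugate-depth ratio holds either way, y₁/y₂ = ½[√(1 + 8Fr₂²) − 1] = ½[√1.7497 − 1] = 0.1614.
y₁ = 0.1614 × 4.900 = 0.7908 m.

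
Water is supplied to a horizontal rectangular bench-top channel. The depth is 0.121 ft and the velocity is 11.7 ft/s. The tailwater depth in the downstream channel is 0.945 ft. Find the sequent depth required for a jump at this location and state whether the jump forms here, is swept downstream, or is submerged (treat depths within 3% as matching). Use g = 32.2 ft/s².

y₂ = 0.956 ft; the jump forms here

Fr₁ = V₁/√(g·y₁) = 11.7/√(32.2×0.121) = 5.93.
Conjugate-depth relation: y₂/y₁ = ½[√(1 + 8Fr₁²) − 1] = ½[√282.1 − 1] = 7.90.
y₂ = 7.90 × 0.121 = 0.956 ft.
Tailwater y_tw = 0.945 ft: y_tw ≈ y₂, so the jump forms here.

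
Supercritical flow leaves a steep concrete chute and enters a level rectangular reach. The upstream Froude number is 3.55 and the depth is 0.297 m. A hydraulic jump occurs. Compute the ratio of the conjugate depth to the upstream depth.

y₂/y₁ = 4.55

Fr₁ = 3.55 (given).
Conjugate-depth relation: y₂/y₁ = ½[√(1 + 8Fr₁²) − 1] = ½[√101.8 − 1] = 4.55.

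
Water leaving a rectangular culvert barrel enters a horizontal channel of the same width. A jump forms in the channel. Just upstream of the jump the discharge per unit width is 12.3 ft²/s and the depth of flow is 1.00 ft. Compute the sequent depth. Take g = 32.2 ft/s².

y₂ = 2.61 ft

V₁ = q/y₁ = 12.3/1.00 = 12.3 ft/s. Fr₁ = V₁/√(g·y₁) = 12.3/√(32.2×1.00) = 2.17.
By Bélanger, y₂/y₁ = ½[√(1 + 8Fr₁²) − 1] = ½[√38.59 − 1] = 2.61.
y₂ = 2.61 × 1.00 = 2.61 ft.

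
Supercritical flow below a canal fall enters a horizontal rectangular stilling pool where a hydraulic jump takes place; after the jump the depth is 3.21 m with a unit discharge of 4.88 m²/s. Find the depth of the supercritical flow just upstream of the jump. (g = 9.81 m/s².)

y₁ = 0.417 m

V₂ = q/y₂ = 4.88/3.21 = 1.52 m/s; Fr₂ = V₂/√(g·y₂) = 0.271.
Since the conjugate-depth ratio holds either way, y₁/y₂ = ½[√(1 + 8Fr₂²) − 1] = ½[√1.587 − 1] = 0.130.
y₁ = 0.130 × 3.21 = 0.417 m.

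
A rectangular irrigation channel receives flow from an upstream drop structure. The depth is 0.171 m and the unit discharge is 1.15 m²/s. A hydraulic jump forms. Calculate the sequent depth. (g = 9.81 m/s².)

y₂ = 1.17 m

V₁ = q/y₁ = 1.15/0.171 = 6.73 m/s. Fr₁ = V₁/√(g·y₁) = 6.73/√(9.81×0.171) = 5.19.
Sequent-depth ratio: y₂/y₁ = ½[√(1 + 8Fr₁²) − 1] = ½[√216.7 − 1] = 6.86.
y₂ = 6.86 × 0.171 = 1.17 m.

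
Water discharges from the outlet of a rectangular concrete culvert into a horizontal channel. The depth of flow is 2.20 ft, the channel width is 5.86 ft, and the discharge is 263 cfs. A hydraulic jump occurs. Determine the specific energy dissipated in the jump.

q = Q/b = 263/5.86 = 44.9 ft²/s; V₁ = q/y₁ = 20.4 ft/s. Fr₁ = V₁/√(g·y₁) = 2.42.
Conjugate-depth relation: y₂/y₁ = ½[√(1 + 8Fr₁²) − 1] = ½[√48.00 − 1] = 2.96.
y₂ = 2.96 × 2.20 = 6.52 ft.
Head loss: ΔE = (y₂ − y₁)³/(4y₁y₂) = (6.52 − 2.20)³/(4×2.20×6.52) = 80.7/57.4 = 1.41 ft.

ΔE = 1.41 ft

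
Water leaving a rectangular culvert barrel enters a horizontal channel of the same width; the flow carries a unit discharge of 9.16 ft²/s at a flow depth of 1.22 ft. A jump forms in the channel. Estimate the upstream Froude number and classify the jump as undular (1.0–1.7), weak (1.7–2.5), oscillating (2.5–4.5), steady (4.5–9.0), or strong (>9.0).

Fr₁ = 1.20; undular jump

V₁ = q/y₁ = 9.16/1.22 = 7.51 ft/s. Fr₁ = V₁/√(g·y₁) = 7.51/√(32.2×1.22) = 1.20.
Fr₁ = 1.20 lies in the undular range.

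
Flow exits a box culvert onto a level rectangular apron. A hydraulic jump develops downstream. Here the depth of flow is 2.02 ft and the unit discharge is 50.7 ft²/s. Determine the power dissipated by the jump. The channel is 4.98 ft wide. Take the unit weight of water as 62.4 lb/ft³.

P = 92.6 hp

V₁ = q/y₁ = 50.7/2.02 = 25.1 ft/s. Fr₁ = V₁/√(g·y₁) = 25.1/√(32.2×2.02) = 3.11.
By Bélanger, y₂/y₁ = ½[√(1 + 8Fr₁²) − 1] = ½[√78.48 − 1] = 3.93.
y₂ = 3.93 × 2.02 = 7.94 ft.
V₂ = q/y₂ = 50.7/7.94 = 6.39 ft/s. E₁ = y₁ + V₁²/2g = 11.8 ft; E₂ = y₂ + V₂²/2g = 8.57 ft. ΔE = E₁ − E₂ = 3.23 ft.
Q = q·b = 50.7 × 4.98 = 252 cfs. P = γ·Q·ΔE/550 = 62.4 × 252 × 3.23 / 550 = 92.6 hp.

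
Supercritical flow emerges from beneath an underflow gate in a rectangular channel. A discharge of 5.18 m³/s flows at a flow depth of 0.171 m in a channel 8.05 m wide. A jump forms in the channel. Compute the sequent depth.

q = Q/b = 5.18/8.05 = 0.643 m²/s; V₁ = q/y₁ = 3.76 m/s. Fr₁ = V₁/√(g·y₁) = 2.91.
Conjugate-depth relation: y₂/y₁ = ½[√(1 + 8Fr₁²) − 1] = ½[√68.53 − 1] = 3.64.
y₂ = 3.64 × 0.171 = 0.622 m.

y₂ = 0.622 m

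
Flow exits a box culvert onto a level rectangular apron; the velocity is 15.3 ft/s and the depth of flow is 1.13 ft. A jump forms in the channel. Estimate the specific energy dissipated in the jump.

Fr₁ = V₁/√(g·y₁) = 15.3/√(32.2×1.13) = 2.54.
Bélanger equation: y₂/y₁ = ½[√(1 + 8Fr₁²) − 1] = ½[√52.47 − 1] = 3.12.
y₂ = 3.12 × 1.13 = 3.53 ft.
Head loss: ΔE = (y₂ − y₁)³/(4y₁y₂) = (3.53 − 1.13)³/(4×1.13×3.53) = 13.8/15.9 = 0.864 ft.

ΔE = 0.864 ft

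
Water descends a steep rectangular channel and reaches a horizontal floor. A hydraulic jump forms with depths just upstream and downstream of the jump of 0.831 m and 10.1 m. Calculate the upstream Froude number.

For a rectangular channel the momentum equation gives q² = ½·g·y₁·y₂·(y₁ + y₂) = ½×9.81×0.831×10.1×10.9 = 450.
q = √450 = 21.2 m²/s.
V₁ = q/y₁ = 25.5 m/s; Fr₁ = V₁/√(g·y₁) = 8.94.

Fr₁ = 8.94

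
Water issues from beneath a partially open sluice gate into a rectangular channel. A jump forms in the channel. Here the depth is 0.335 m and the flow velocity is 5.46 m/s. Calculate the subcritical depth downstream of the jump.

Fr₁ = V₁/√(g·y₁) = 5.46/√(9.81×0.335) = 3.01.
Conjugate-depth relation: y₂/y₁ = ½[√(1 + 8Fr₁²) − 1] = ½[√73.57 − 1] = 3.79.
y₂ = 3.79 × 0.335 = 1.27 m.

y₂ = 1.27 m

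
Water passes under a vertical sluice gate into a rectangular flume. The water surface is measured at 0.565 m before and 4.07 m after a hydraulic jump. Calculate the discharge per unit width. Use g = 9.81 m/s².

For a rectangular channel the momentum equation gives q² = ½·g·y₁·y₂·(y₁ + y₂) = ½×9.81×0.565×4.07×4.63 = 52.3.
q = √52.3 = 7.23 m²/s.

q = 7.23 m²/s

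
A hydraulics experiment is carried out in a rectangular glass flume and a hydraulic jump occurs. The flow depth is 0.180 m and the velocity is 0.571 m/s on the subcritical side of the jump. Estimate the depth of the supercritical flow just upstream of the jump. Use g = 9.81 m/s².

y₁ = 0.0517 m

Fr₂ = V₂/√(g·y₂) = 0.571/√(9.81×0.180) = 0.430.
From the momentum equation (using Fr₂), y₁/y₂ = ½[√(1 + 8Fr₂²) − 1] = ½[√2.477 − 1] = 0.287.
y₁ = 0.287 × 0.180 = 0.0517 m.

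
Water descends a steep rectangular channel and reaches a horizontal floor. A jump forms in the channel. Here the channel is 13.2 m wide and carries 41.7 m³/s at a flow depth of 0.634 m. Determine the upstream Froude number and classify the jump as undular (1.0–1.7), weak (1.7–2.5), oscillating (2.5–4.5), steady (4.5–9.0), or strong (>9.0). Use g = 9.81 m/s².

Fr₁ = 2.00; weak jump

q = Q/b = 41.7/13.2 = 3.16 m²/s; V₁ = q/y₁ = 4.98 m/s. Fr₁ = V₁/√(g·y₁) = 2.00.
Fr₁ = 2.00 lies in the weak range.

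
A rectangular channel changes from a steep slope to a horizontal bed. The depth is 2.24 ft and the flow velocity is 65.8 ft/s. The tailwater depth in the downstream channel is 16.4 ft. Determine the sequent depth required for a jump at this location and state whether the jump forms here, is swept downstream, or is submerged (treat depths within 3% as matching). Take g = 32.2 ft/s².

Fr₁ = V₁/√(g·y₁) = 65.8/√(32.2×2.24) = 7.75.
By Bélanger, y₂/y₁ = ½[√(1 + 8Fr₁²) − 1] = ½[√481.2 − 1] = 10.5.
y₂ = 10.5 × 2.24 = 23.4 ft.
Tailwater y_tw = 16.4 ft: y_tw < y₂, so the jump is swept downstream.

y₂ = 23.4 ft; the jump is swept downstream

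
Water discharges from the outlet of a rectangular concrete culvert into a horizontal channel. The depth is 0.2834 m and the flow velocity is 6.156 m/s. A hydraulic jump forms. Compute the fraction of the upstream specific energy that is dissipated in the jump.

ΔE/E₁ = 0.354 (35.4%)

Fr₁ = V₁/√(g·y₁) = 6.156/√(9.81×0.2834) = 3.692.
By Bélanger, y₂/y₁ = ½[√(1 + 8Fr₁²) − 1] = ½[√110.05 − 1] = 4.745.
y₂ = 4.745 × 0.2834 = 1.345 m.
E₁ = y₁ + V₁²/2g = 2.215 m. ΔE = (y₂ − y₁)³/(4y₁y₂) = 0.7843 m. ΔE/E₁ = 0.7843/2.215 = 0.354.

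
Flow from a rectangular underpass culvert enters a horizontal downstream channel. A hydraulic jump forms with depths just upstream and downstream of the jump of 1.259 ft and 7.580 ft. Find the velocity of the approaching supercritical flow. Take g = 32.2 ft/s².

V₁ = 29.27 ft/s

For a rectangular channel the momentum equation gives q² = ½·g·y₁·y₂·(y₁ + y₂) = ½×32.2×1.259×7.580×8.839 = 1358.
q = √1358 = 36.85 ft²/s.
V₁ = q/y₁ = 36.85/1.259 = 29.27 ft/s.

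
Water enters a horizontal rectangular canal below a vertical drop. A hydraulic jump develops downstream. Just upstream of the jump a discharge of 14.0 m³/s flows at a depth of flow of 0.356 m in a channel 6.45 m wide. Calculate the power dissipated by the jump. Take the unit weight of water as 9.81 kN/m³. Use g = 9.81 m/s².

q = Q/b = 14.0/6.45 = 2.17 m²/s; V₁ = q/y₁ = 6.10 m/s. Fr₁ = V₁/√(g·y₁) = 3.26.
Sequent-depth ratio: y₂/y₁ = ½[√(1 + 8Fr₁²) − 1] = ½[√86.15 − 1] = 4.14.
y₂ = 4.14 × 0.356 = 1.47 m.
V₂ = q/y₂ = 2.17/1.47 = 1.47 m/s. E₁ = y₁ + V₁²/2g = 2.25 m; E₂ = y₂ + V₂²/2g = 1.58 m. ΔE = E₁ − E₂ = 0.666 m.
P = γ·Q·ΔE = 9.81 × 14.0 × 0.666 = 91.5 kW.

P = 91.5 kW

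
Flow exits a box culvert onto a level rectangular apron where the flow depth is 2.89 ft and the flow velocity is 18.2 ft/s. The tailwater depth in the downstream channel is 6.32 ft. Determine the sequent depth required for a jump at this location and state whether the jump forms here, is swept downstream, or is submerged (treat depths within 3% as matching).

Fr₁ = V₁/√(g·y₁) = 18.2/√(32.2×2.89) = 1.89.
By Bélanger, y₂/y₁ = ½[√(1 + 8Fr₁²) − 1] = ½[√29.48 − 1] = 2.21.
y₂ = 2.21 × 2.89 = 6.40 ft.
Tailwater y_tw = 6.32 ft: y_tw ≈ y₂, so the jump forms here.

y₂ = 6.40 ft; the jump forms here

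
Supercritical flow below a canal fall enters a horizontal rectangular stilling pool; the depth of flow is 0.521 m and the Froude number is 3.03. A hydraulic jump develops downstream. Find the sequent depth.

y₂ = 1.99 m

Fr₁ = 3.03 (given).
By Bélanger, y₂/y₁ = ½[√(1 + 8Fr₁²) − 1] = ½[√74.45 − 1] = 3.81.
y₂ = 3.81 × 0.521 = 1.99 m.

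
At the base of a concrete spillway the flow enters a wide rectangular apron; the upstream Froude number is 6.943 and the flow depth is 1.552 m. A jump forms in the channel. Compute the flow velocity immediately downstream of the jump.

V₂ = 2.903 m/s

Fr₁ = 6.943 (given).
By Bélanger, y₂/y₁ = ½[√(1 + 8Fr₁²) − 1] = ½[√386.64 − 1] = 9.332.
y₂ = 9.332 × 1.552 = 14.48 m.
V₁ = Fr₁·√(g·y₁) = 6.943×√(9.81×1.552) = 27.09 m/s; q = V₁·y₁ = 42.05 m²/s.
V₂ = q/y₂ = 42.05/14.48 = 2.903 m/s.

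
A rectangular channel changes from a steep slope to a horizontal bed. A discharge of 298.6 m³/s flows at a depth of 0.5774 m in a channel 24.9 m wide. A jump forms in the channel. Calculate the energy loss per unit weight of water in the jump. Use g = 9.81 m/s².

ΔE = 15.56 m

q = Q/b = 298.6/24.9 = 11.99 m²/s; V₁ = q/y₁ = 20.77 m/s. Fr₁ = V₁/√(g·y₁) = 8.727.
Conjugate-depth relation: y₂/y₁ = ½[√(1 + 8Fr₁²) − 1] = ½[√610.22 − 1] = 11.85.
y₂ = 11.85 × 0.5774 = 6.843 m.
Head loss: ΔE = (y₂ − y₁)³/(4y₁y₂) = (6.843 − 0.5774)³/(4×0.5774×6.843) = 246.0/15.80 = 15.56 m.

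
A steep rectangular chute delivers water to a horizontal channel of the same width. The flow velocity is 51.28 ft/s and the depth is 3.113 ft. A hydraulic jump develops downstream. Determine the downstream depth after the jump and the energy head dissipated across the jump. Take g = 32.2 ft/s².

Fr₁ = V₁/√(g·y₁) = 51.28/√(32.2×3.113) = 5.122.
From the momentum equation for a rectangular channel, y₂/y₁ = ½[√(1 + 8Fr₁²) − 1] = ½[√210.87 − 1] = 6.761.
y₂ = 6.761 × 3.113 = 21.05 ft.
q = V₁·y₁ = 51.28 × 3.113 = 159.6 ft²/s. V₂ = q/y₂ = 159.6/21.05 = 7.585 ft/s. E₁ = y₁ + V₁²/2g = 43.95 ft; E₂ = y₂ + V₂²/2g = 21.94 ft. ΔE = E₁ − E₂ = 22.01 ft.

y₂ = 21.05 ft; ΔE = 22.01 ft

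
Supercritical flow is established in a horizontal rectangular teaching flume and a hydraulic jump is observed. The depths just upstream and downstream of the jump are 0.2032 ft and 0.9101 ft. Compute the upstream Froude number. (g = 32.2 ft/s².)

For a rectangular channel the momentum equation gives q² = ½·g·y₁·y₂·(y₁ + y₂) = ½×32.2×0.2032×0.9101×1.113 = 3.315.
q = √3.315 = 1.821 ft²/s.
V₁ = q/y₁ = 8.960 ft/s; Fr₁ = V₁/√(g·y₁) = 3.503.

Fr₁ = 3.503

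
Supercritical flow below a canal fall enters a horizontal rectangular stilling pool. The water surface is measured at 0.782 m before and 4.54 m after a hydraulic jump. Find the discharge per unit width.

For a rectangular channel the momentum equation gives q² = ½·g·y₁·y₂·(y₁ + y₂) = ½×9.81×0.782×4.54×5.32 = 92.7.
q = √92.7 = 9.63 m²/s.

q = 9.63 m²/s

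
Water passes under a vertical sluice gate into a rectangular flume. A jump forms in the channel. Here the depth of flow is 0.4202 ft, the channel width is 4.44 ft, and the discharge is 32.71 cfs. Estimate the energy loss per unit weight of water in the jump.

q = Q/b = 32.71/4.44 = 7.367 ft²/s; V₁ = q/y₁ = 17.53 ft/s. Fr₁ = V₁/√(g·y₁) = 4.766.
Conjugate-depth relation: y₂/y₁ = ½[√(1 + 8Fr₁²) − 1] = ½[√182.74 − 1] = 6.259.
y₂ = 6.259 × 0.4202 = 2.630 ft.
V₂ = q/y₂ = 7.367/2.630 = 2.801 ft/s. E₁ = y₁ + V₁²/2g = 5.193 ft; E₂ = y₂ + V₂²/2g = 2.752 ft. ΔE = E₁ − E₂ = 2.441 ft.

ΔE = 2.441 ft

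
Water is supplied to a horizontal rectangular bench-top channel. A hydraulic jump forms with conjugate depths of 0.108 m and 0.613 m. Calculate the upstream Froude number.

Fr₁ = 4.35

For a rectangular channel the momentum equation gives q² = ½·g·y₁·y₂·(y₁ + y₂) = ½×9.81×0.108×0.613×0.721 = 0.234.
q = √0.234 = 0.484 m²/s.
V₁ = q/y₁ = 4.48 m/s; Fr₁ = V₁/√(g·y₁) = 4.35.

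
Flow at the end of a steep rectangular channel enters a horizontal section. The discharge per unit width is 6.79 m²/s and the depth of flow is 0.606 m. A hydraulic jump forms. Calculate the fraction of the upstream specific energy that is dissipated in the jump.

ΔE/E₁ = 0.454 (45.4%)

V₁ = q/y₁ = 6.79/0.606 = 11.2 m/s. Fr₁ = V₁/√(g·y₁) = 11.2/√(9.81×0.606) = 4.60.
Sequent-depth ratio: y₂/y₁ = ½[√(1 + 8Fr₁²) − 1] = ½[√169.9 − 1] = 6.02.
y₂ = 6.02 × 0.606 = 3.65 m.
E₁ = y₁ + V₁²/2g = 7.00 m. ΔE = (y₂ − y₁)³/(4y₁y₂) = 3.18 m. ΔE/E₁ = 3.18/7.00 = 0.454.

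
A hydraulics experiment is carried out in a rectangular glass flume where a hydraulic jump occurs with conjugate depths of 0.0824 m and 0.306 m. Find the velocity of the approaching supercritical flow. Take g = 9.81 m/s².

V₁ = 2.66 m/s

For a rectangular channel the momentum equation gives q² = ½·g·y₁·y₂·(y₁ + y₂) = ½×9.81×0.0824×0.306×0.388 = 0.0480.
q = √0.0480 = 0.219 m²/s.
V₁ = q/y₁ = 0.219/0.0824 = 2.66 m/s.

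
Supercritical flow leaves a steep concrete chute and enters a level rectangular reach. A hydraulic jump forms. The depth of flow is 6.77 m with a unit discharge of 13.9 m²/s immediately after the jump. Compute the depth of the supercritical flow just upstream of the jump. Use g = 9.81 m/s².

y₁ = 0.772 m

V₂ = q/y₂ = 13.9/6.77 = 2.05 m/s; Fr₂ = V₂/√(g·y₂) = 0.252.
From the momentum equation (using Fr₂), y₁/y₂ = ½[√(1 + 8Fr₂²) − 1] = ½[√1.508 − 1] = 0.114.
y₁ = 0.114 × 6.77 = 0.772 m.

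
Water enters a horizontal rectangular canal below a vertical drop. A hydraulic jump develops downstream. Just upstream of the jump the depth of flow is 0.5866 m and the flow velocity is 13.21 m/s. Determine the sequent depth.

y₂ = 4.284 m

Fr₁ = V₁/√(g·y₁) = 13.21/√(9.81×0.5866) = 5.507.
Bélanger equation: y₂/y₁ = ½[√(1 + 8Fr₁²) − 1] = ½[√243.60 − 1] = 7.304.
y₂ = 7.304 × 0.5866 = 4.284 m.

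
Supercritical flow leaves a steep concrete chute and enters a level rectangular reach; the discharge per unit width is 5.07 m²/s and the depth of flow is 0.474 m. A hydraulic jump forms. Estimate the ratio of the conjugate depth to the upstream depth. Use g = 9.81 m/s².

V₁ = q/y₁ = 5.07/0.474 = 10.7 m/s. Fr₁ = V₁/√(g·y₁) = 10.7/√(9.81×0.474) = 4.96.
Bélanger equation: y₂/y₁ = ½[√(1 + 8Fr₁²) − 1] = ½[√197.8 − 1] = 6.53.

y₂/y₁ = 6.53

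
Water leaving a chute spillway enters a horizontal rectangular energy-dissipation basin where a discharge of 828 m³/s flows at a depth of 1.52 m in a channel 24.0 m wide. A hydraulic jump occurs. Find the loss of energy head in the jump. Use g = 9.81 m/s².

ΔE = 15.5 m

q = Q/b = 828/24.0 = 34.5 m²/s; V₁ = q/y₁ = 22.7 m/s. Fr₁ = V₁/√(g·y₁) = 5.88.
Bélanger equation: y₂/y₁ = ½[√(1 + 8Fr₁²) − 1] = ½[√277.4 − 1] = 7.83.
y₂ = 7.83 × 1.52 = 11.9 m.
Head loss: ΔE = (y₂ − y₁)³/(4y₁y₂) = (11.9 − 1.52)³/(4×1.52×11.9) = 1118/72.3 = 15.5 m.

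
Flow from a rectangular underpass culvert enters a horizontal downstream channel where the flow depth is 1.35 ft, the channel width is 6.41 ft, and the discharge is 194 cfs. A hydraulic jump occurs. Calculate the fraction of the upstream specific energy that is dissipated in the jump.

q = Q/b = 194/6.41 = 30.3 ft²/s; V₁ = q/y₁ = 22.4 ft/s. Fr₁ = V₁/√(g·y₁) = 3.40.
By Bélanger, y₂/y₁ = ½[√(1 + 8Fr₁²) − 1] = ½[√93.50 − 1] = 4.33.
y₂ = 4.33 × 1.35 = 5.85 ft.
E₁ = y₁ + V₁²/2g = 9.15 ft. ΔE = (y₂ − y₁)³/(4y₁y₂) = 2.89 ft. ΔE/E₁ = 2.89/9.15 = 0.315.

ΔE/E₁ = 0.315 (31.5%)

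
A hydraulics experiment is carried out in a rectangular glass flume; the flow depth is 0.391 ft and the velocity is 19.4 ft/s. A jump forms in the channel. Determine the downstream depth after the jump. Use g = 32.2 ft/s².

y₂ = 2.83 ft

Fr₁ = V₁/√(g·y₁) = 19.4/√(32.2×0.391) = 5.47.
By Bélanger, y₂/y₁ = ½[√(1 + 8Fr₁²) − 1] = ½[√240.1 − 1] = 7.25.
y₂ = 7.25 × 0.391 = 2.83 ft.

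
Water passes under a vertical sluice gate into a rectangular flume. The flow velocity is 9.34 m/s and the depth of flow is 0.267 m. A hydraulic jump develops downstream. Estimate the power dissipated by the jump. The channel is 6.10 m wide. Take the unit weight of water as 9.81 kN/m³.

Fr₁ = V₁/√(g·y₁) = 9.34/√(9.81×0.267) = 5.77.
From the momentum equation for a rectangular channel, y₂/y₁ = ½[√(1 + 8Fr₁²) − 1] = ½[√267.4 − 1] = 7.68.
y₂ = 7.68 × 0.267 = 2.05 m.
q = V₁·y₁ = 9.34 × 0.267 = 2.49 m²/s. V₂ = q/y₂ = 2.49/2.05 = 1.22 m/s. E₁ = y₁ + V₁²/2g = 4.71 m; E₂ = y₂ + V₂²/2g = 2.13 m. ΔE = E₁ − E₂ = 2.59 m.
Q = q·b = 2.49 × 6.10 = 15.2 m³/s. P = γ·Q·ΔE = 9.81 × 15.2 × 2.59 = 386 kW.

P = 386 kW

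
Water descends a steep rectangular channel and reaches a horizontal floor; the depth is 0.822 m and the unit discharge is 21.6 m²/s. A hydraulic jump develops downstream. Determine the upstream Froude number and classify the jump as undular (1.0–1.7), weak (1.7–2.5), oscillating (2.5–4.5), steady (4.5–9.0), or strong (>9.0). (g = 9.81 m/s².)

Fr₁ = 9.25; strong jump

V₁ = q/y₁ = 21.6/0.822 = 26.3 m/s. Fr₁ = V₁/√(g·y₁) = 26.3/√(9.81×0.822) = 9.25.
Fr₁ = 9.25 lies in the strong range.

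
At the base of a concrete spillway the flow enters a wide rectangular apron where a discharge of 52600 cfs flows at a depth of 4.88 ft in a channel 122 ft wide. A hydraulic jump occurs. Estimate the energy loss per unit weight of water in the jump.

ΔE = 78.5 ft

q = Q/b = 52600/122 = 431 ft²/s; V₁ = q/y₁ = 88.3 ft/s. Fr₁ = V₁/√(g·y₁) = 7.05.
From the momentum equation for a rectangular channel, y₂/y₁ = ½[√(1 + 8Fr₁²) − 1] = ½[√398.4 − 1] = 9.48.
y₂ = 9.48 × 4.88 = 46.3 ft.
Head loss: ΔE = (y₂ − y₁)³/(4y₁y₂) = (46.3 − 4.88)³/(4×4.88×46.3) = 70867/903 = 78.5 ft.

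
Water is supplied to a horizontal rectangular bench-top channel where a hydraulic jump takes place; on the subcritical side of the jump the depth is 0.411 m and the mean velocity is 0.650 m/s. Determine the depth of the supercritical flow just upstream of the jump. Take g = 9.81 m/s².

Fr₂ = V₂/√(g·y₂) = 0.650/√(9.81×0.411) = 0.324.
Since the conjugate-depth ratio holds either way, y₁/y₂ = ½[√(1 + 8Fr₂²) − 1] = ½[√1.838 − 1] = 0.178.
y₁ = 0.178 × 0.411 = 0.0731 m.

y₁ = 0.0731 m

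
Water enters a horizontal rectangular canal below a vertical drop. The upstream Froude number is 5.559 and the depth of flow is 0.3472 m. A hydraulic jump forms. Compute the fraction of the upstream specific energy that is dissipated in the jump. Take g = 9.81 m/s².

ΔE/E₁ = 0.534 (53.4%)

Fr₁ = 5.559 (given).
Conjugate-depth relation: y₂/y₁ = ½[√(1 + 8Fr₁²) − 1] = ½[√248.22 − 1] = 7.377.
y₂ = 7.377 × 0.3472 = 2.561 m.
E₁ = y₁(1 + Fr₁²/2) = 0.3472×(1 + 5.559²/2) = 5.712 m. ΔE = (y₂ − y₁)³/(4y₁y₂) = 3.052 m. ΔE/E₁ = 3.052/5.712 = 0.534.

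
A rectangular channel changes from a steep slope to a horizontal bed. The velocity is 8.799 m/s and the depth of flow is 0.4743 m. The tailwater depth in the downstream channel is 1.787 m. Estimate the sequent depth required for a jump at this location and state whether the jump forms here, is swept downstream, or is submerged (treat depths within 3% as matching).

y₂ = 2.509 m; the jump is swept downstream

Fr₁ = V₁/√(g·y₁) = 8.799/√(9.81×0.4743) = 4.079.
By Bélanger, y₂/y₁ = ½[√(1 + 8Fr₁²) − 1] = ½[√134.12 − 1] = 5.290.
y₂ = 5.290 × 0.4743 = 2.509 m.
Tailwater y_tw = 1.787 m: y_tw < y₂, so the jump is swept downstream.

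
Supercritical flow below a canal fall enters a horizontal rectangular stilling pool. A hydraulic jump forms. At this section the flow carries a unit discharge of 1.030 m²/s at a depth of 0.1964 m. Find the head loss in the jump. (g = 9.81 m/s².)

ΔE = 0.5832 m

V₁ = q/y₁ = 1.030/0.1964 = 5.244 m/s. Fr₁ = V₁/√(g·y₁) = 5.244/√(9.81×0.1964) = 3.778.
From the momentum equation for a rectangular channel, y₂/y₁ = ½[√(1 + 8Fr₁²) − 1] = ½[√115.20 − 1] = 4.867.
y₂ = 4.867 × 0.1964 = 0.9558 m.
V₂ = q/y₂ = 1.030/0.9558 = 1.078 m/s. E₁ = y₁ + V₁²/2g = 1.598 m; E₂ = y₂ + V₂²/2g = 1.015 m. ΔE = E₁ − E₂ = 0.5832 m.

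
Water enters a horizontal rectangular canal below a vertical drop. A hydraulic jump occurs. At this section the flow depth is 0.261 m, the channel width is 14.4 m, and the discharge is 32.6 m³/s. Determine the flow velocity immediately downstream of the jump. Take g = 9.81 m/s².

q = Q/b = 32.6/14.4 = 2.26 m²/s; V₁ = q/y₁ = 8.67 m/s. Fr₁ = V₁/√(g·y₁) = 5.42.
Bélanger equation: y₂/y₁ = ½[√(1 + 8Fr₁²) − 1] = ½[√236.1 − 1] = 7.18.
y₂ = 7.18 × 0.261 = 1.87 m.
V₂ = q/y₂ = 2.26/1.87 = 1.21 m/s.

V₂ = 1.21 m/s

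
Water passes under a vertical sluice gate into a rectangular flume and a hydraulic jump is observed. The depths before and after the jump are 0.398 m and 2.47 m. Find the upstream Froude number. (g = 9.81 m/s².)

Fr₁ = 4.73

For a rectangular channel the momentum equation gives q² = ½·g·y₁·y₂·(y₁ + y₂) = ½×9.81×0.398×2.47×2.87 = 13.8.
q = √13.8 = 3.72 m²/s.
V₁ = q/y₁ = 9.34 m/s; Fr₁ = V₁/√(g·y₁) = 4.73.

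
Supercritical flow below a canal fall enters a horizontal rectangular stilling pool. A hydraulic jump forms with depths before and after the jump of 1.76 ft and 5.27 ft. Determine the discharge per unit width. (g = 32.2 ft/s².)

q = 32.4 ft²/s

For a rectangular channel the momentum equation gives q² = ½·g·y₁·y₂·(y₁ + y₂) = ½×32.2×1.76×5.27×7.03 = 1050.
q = √1050 = 32.4 ft²/s.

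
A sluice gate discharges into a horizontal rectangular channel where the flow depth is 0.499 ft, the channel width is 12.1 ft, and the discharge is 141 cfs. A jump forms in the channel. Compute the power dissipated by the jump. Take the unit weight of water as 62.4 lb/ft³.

P = 79.3 hp

q = Q/b = 141/12.1 = 11.7 ft²/s; V₁ = q/y₁ = 23.4 ft/s. Fr₁ = V₁/√(g·y₁) = 5.83.
From the momentum equation for a rectangular channel, y₂/y₁ = ½[√(1 + 8Fr₁²) − 1] = ½[√272.5 − 1] = 7.75.
y₂ = 7.75 × 0.499 = 3.87 ft.
Head loss: ΔE = (y₂ − y₁)³/(4y₁y₂) = (3.87 − 0.499)³/(4×0.499×3.87) = 38.3/7.72 = 4.96 ft.
P = γ·Q·ΔE/550 = 62.4 × 141 × 4.96 / 550 = 79.3 hp.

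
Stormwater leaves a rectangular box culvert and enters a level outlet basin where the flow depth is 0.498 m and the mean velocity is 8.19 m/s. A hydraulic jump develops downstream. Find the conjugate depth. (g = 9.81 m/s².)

Fr₁ = V₁/√(g·y₁) = 8.19/√(9.81×0.498) = 3.71.
By Bélanger, y₂/y₁ = ½[√(1 + 8Fr₁²) − 1] = ½[√110.8 − 1] = 4.76.
y₂ = 4.76 × 0.498 = 2.37 m.

y₂ = 2.37 m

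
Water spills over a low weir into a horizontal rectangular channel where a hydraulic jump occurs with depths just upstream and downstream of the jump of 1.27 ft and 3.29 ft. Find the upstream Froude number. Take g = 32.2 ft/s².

For a rectangular channel the momentum equation gives q² = ½·g·y₁·y₂·(y₁ + y₂) = ½×32.2×1.27×3.29×4.56 = 307.
q = √307 = 17.5 ft²/s.
V₁ = q/y₁ = 13.8 ft/s; Fr₁ = V₁/√(g·y₁) = 2.16.

Fr₁ = 2.16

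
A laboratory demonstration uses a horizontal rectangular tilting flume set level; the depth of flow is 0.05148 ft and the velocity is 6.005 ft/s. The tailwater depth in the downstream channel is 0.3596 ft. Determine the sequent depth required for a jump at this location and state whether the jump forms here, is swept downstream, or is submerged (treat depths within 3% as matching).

Fr₁ = V₁/√(g·y₁) = 6.005/√(32.2×0.05148) = 4.664.
Bélanger equation: y₂/y₁ = ½[√(1 + 8Fr₁²) − 1] = ½[√175.03 − 1] = 6.115.
y₂ = 6.115 × 0.05148 = 0.3148 ft.
Tailwater y_tw = 0.3596 ft: y_tw > y₂, so the jump is submerged.

y₂ = 0.3148 ft; the jump is submerged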